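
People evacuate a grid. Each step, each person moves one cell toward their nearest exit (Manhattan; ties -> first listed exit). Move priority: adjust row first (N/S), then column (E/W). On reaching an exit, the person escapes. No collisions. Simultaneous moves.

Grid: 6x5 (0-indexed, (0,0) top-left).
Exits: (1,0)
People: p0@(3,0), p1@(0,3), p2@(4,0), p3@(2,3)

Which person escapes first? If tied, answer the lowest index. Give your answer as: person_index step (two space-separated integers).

Answer: 0 2

Derivation:
Step 1: p0:(3,0)->(2,0) | p1:(0,3)->(1,3) | p2:(4,0)->(3,0) | p3:(2,3)->(1,3)
Step 2: p0:(2,0)->(1,0)->EXIT | p1:(1,3)->(1,2) | p2:(3,0)->(2,0) | p3:(1,3)->(1,2)
Step 3: p0:escaped | p1:(1,2)->(1,1) | p2:(2,0)->(1,0)->EXIT | p3:(1,2)->(1,1)
Step 4: p0:escaped | p1:(1,1)->(1,0)->EXIT | p2:escaped | p3:(1,1)->(1,0)->EXIT
Exit steps: [2, 4, 3, 4]
First to escape: p0 at step 2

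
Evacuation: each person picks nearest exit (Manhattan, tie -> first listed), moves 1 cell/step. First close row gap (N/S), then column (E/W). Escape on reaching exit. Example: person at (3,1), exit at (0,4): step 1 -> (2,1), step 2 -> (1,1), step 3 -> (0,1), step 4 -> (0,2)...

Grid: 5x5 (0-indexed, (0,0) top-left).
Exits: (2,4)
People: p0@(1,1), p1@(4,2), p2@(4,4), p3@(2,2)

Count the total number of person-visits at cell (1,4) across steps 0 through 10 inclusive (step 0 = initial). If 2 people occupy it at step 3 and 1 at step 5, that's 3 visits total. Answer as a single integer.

Step 0: p0@(1,1) p1@(4,2) p2@(4,4) p3@(2,2) -> at (1,4): 0 [-], cum=0
Step 1: p0@(2,1) p1@(3,2) p2@(3,4) p3@(2,3) -> at (1,4): 0 [-], cum=0
Step 2: p0@(2,2) p1@(2,2) p2@ESC p3@ESC -> at (1,4): 0 [-], cum=0
Step 3: p0@(2,3) p1@(2,3) p2@ESC p3@ESC -> at (1,4): 0 [-], cum=0
Step 4: p0@ESC p1@ESC p2@ESC p3@ESC -> at (1,4): 0 [-], cum=0
Total visits = 0

Answer: 0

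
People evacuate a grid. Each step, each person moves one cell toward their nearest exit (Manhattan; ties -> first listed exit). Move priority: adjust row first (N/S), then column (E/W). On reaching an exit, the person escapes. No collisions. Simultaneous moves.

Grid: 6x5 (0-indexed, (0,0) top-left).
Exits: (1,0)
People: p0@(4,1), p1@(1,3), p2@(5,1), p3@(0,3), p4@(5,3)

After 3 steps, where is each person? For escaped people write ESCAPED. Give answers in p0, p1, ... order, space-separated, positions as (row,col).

Step 1: p0:(4,1)->(3,1) | p1:(1,3)->(1,2) | p2:(5,1)->(4,1) | p3:(0,3)->(1,3) | p4:(5,3)->(4,3)
Step 2: p0:(3,1)->(2,1) | p1:(1,2)->(1,1) | p2:(4,1)->(3,1) | p3:(1,3)->(1,2) | p4:(4,3)->(3,3)
Step 3: p0:(2,1)->(1,1) | p1:(1,1)->(1,0)->EXIT | p2:(3,1)->(2,1) | p3:(1,2)->(1,1) | p4:(3,3)->(2,3)

(1,1) ESCAPED (2,1) (1,1) (2,3)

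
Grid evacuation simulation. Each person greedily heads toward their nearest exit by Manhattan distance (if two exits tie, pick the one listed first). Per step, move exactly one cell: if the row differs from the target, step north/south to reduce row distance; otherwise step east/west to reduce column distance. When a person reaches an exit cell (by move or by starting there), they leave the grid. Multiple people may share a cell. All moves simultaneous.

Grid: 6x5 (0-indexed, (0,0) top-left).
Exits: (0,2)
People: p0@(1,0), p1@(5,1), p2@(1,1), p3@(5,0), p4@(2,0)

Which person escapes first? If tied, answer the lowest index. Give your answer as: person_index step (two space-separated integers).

Answer: 2 2

Derivation:
Step 1: p0:(1,0)->(0,0) | p1:(5,1)->(4,1) | p2:(1,1)->(0,1) | p3:(5,0)->(4,0) | p4:(2,0)->(1,0)
Step 2: p0:(0,0)->(0,1) | p1:(4,1)->(3,1) | p2:(0,1)->(0,2)->EXIT | p3:(4,0)->(3,0) | p4:(1,0)->(0,0)
Step 3: p0:(0,1)->(0,2)->EXIT | p1:(3,1)->(2,1) | p2:escaped | p3:(3,0)->(2,0) | p4:(0,0)->(0,1)
Step 4: p0:escaped | p1:(2,1)->(1,1) | p2:escaped | p3:(2,0)->(1,0) | p4:(0,1)->(0,2)->EXIT
Step 5: p0:escaped | p1:(1,1)->(0,1) | p2:escaped | p3:(1,0)->(0,0) | p4:escaped
Step 6: p0:escaped | p1:(0,1)->(0,2)->EXIT | p2:escaped | p3:(0,0)->(0,1) | p4:escaped
Step 7: p0:escaped | p1:escaped | p2:escaped | p3:(0,1)->(0,2)->EXIT | p4:escaped
Exit steps: [3, 6, 2, 7, 4]
First to escape: p2 at step 2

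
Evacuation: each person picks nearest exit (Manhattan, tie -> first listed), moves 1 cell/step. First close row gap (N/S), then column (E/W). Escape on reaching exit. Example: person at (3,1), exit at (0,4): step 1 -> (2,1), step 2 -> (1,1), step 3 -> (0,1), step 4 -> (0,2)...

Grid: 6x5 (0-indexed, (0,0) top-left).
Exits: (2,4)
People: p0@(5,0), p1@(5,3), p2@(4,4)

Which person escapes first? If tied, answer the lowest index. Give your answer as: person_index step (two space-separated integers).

Answer: 2 2

Derivation:
Step 1: p0:(5,0)->(4,0) | p1:(5,3)->(4,3) | p2:(4,4)->(3,4)
Step 2: p0:(4,0)->(3,0) | p1:(4,3)->(3,3) | p2:(3,4)->(2,4)->EXIT
Step 3: p0:(3,0)->(2,0) | p1:(3,3)->(2,3) | p2:escaped
Step 4: p0:(2,0)->(2,1) | p1:(2,3)->(2,4)->EXIT | p2:escaped
Step 5: p0:(2,1)->(2,2) | p1:escaped | p2:escaped
Step 6: p0:(2,2)->(2,3) | p1:escaped | p2:escaped
Step 7: p0:(2,3)->(2,4)->EXIT | p1:escaped | p2:escaped
Exit steps: [7, 4, 2]
First to escape: p2 at step 2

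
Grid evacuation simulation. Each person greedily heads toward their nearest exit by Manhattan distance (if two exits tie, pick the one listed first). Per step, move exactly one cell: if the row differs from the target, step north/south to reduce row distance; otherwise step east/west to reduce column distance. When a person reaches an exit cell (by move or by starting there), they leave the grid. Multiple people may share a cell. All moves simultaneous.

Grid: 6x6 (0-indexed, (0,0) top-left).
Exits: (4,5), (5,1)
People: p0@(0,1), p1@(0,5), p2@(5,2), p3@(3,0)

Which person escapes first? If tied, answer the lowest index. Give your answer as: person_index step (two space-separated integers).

Step 1: p0:(0,1)->(1,1) | p1:(0,5)->(1,5) | p2:(5,2)->(5,1)->EXIT | p3:(3,0)->(4,0)
Step 2: p0:(1,1)->(2,1) | p1:(1,5)->(2,5) | p2:escaped | p3:(4,0)->(5,0)
Step 3: p0:(2,1)->(3,1) | p1:(2,5)->(3,5) | p2:escaped | p3:(5,0)->(5,1)->EXIT
Step 4: p0:(3,1)->(4,1) | p1:(3,5)->(4,5)->EXIT | p2:escaped | p3:escaped
Step 5: p0:(4,1)->(5,1)->EXIT | p1:escaped | p2:escaped | p3:escaped
Exit steps: [5, 4, 1, 3]
First to escape: p2 at step 1

Answer: 2 1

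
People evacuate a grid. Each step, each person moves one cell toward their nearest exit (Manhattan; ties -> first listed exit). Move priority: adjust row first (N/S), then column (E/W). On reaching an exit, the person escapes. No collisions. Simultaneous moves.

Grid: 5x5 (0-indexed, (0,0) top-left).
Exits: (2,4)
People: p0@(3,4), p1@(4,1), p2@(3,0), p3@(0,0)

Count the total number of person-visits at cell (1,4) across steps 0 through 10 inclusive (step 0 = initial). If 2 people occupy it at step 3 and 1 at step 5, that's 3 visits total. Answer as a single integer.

Answer: 0

Derivation:
Step 0: p0@(3,4) p1@(4,1) p2@(3,0) p3@(0,0) -> at (1,4): 0 [-], cum=0
Step 1: p0@ESC p1@(3,1) p2@(2,0) p3@(1,0) -> at (1,4): 0 [-], cum=0
Step 2: p0@ESC p1@(2,1) p2@(2,1) p3@(2,0) -> at (1,4): 0 [-], cum=0
Step 3: p0@ESC p1@(2,2) p2@(2,2) p3@(2,1) -> at (1,4): 0 [-], cum=0
Step 4: p0@ESC p1@(2,3) p2@(2,3) p3@(2,2) -> at (1,4): 0 [-], cum=0
Step 5: p0@ESC p1@ESC p2@ESC p3@(2,3) -> at (1,4): 0 [-], cum=0
Step 6: p0@ESC p1@ESC p2@ESC p3@ESC -> at (1,4): 0 [-], cum=0
Total visits = 0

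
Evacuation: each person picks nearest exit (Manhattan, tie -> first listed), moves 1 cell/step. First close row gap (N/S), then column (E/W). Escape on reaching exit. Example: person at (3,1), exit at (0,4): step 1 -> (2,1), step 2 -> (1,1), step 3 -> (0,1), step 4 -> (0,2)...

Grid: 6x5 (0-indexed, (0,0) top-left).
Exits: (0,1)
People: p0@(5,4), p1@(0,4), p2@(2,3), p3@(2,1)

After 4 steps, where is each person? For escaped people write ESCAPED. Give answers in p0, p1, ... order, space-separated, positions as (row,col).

Step 1: p0:(5,4)->(4,4) | p1:(0,4)->(0,3) | p2:(2,3)->(1,3) | p3:(2,1)->(1,1)
Step 2: p0:(4,4)->(3,4) | p1:(0,3)->(0,2) | p2:(1,3)->(0,3) | p3:(1,1)->(0,1)->EXIT
Step 3: p0:(3,4)->(2,4) | p1:(0,2)->(0,1)->EXIT | p2:(0,3)->(0,2) | p3:escaped
Step 4: p0:(2,4)->(1,4) | p1:escaped | p2:(0,2)->(0,1)->EXIT | p3:escaped

(1,4) ESCAPED ESCAPED ESCAPED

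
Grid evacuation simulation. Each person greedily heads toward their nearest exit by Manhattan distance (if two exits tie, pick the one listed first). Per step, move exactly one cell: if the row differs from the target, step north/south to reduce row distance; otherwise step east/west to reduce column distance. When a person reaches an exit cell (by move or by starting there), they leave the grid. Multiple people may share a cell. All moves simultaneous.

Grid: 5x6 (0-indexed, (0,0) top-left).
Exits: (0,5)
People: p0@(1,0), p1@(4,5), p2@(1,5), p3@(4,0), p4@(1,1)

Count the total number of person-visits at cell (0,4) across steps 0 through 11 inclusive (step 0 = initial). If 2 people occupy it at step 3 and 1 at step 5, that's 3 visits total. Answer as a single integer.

Step 0: p0@(1,0) p1@(4,5) p2@(1,5) p3@(4,0) p4@(1,1) -> at (0,4): 0 [-], cum=0
Step 1: p0@(0,0) p1@(3,5) p2@ESC p3@(3,0) p4@(0,1) -> at (0,4): 0 [-], cum=0
Step 2: p0@(0,1) p1@(2,5) p2@ESC p3@(2,0) p4@(0,2) -> at (0,4): 0 [-], cum=0
Step 3: p0@(0,2) p1@(1,5) p2@ESC p3@(1,0) p4@(0,3) -> at (0,4): 0 [-], cum=0
Step 4: p0@(0,3) p1@ESC p2@ESC p3@(0,0) p4@(0,4) -> at (0,4): 1 [p4], cum=1
Step 5: p0@(0,4) p1@ESC p2@ESC p3@(0,1) p4@ESC -> at (0,4): 1 [p0], cum=2
Step 6: p0@ESC p1@ESC p2@ESC p3@(0,2) p4@ESC -> at (0,4): 0 [-], cum=2
Step 7: p0@ESC p1@ESC p2@ESC p3@(0,3) p4@ESC -> at (0,4): 0 [-], cum=2
Step 8: p0@ESC p1@ESC p2@ESC p3@(0,4) p4@ESC -> at (0,4): 1 [p3], cum=3
Step 9: p0@ESC p1@ESC p2@ESC p3@ESC p4@ESC -> at (0,4): 0 [-], cum=3
Total visits = 3

Answer: 3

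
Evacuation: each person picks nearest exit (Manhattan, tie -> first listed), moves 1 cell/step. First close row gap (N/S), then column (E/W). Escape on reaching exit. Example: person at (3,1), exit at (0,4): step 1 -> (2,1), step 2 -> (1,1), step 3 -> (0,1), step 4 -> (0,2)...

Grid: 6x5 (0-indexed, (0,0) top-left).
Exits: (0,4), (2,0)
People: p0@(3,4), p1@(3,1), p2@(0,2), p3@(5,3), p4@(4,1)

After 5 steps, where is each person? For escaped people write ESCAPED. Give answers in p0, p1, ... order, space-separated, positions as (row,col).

Step 1: p0:(3,4)->(2,4) | p1:(3,1)->(2,1) | p2:(0,2)->(0,3) | p3:(5,3)->(4,3) | p4:(4,1)->(3,1)
Step 2: p0:(2,4)->(1,4) | p1:(2,1)->(2,0)->EXIT | p2:(0,3)->(0,4)->EXIT | p3:(4,3)->(3,3) | p4:(3,1)->(2,1)
Step 3: p0:(1,4)->(0,4)->EXIT | p1:escaped | p2:escaped | p3:(3,3)->(2,3) | p4:(2,1)->(2,0)->EXIT
Step 4: p0:escaped | p1:escaped | p2:escaped | p3:(2,3)->(1,3) | p4:escaped
Step 5: p0:escaped | p1:escaped | p2:escaped | p3:(1,3)->(0,3) | p4:escaped

ESCAPED ESCAPED ESCAPED (0,3) ESCAPED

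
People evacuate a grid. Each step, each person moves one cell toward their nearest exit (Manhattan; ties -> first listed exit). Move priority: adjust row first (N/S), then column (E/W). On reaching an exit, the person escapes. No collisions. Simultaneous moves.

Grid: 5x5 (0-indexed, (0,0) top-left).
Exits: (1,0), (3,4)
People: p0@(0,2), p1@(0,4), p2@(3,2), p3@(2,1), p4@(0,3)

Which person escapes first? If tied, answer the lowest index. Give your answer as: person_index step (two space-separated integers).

Step 1: p0:(0,2)->(1,2) | p1:(0,4)->(1,4) | p2:(3,2)->(3,3) | p3:(2,1)->(1,1) | p4:(0,3)->(1,3)
Step 2: p0:(1,2)->(1,1) | p1:(1,4)->(2,4) | p2:(3,3)->(3,4)->EXIT | p3:(1,1)->(1,0)->EXIT | p4:(1,3)->(1,2)
Step 3: p0:(1,1)->(1,0)->EXIT | p1:(2,4)->(3,4)->EXIT | p2:escaped | p3:escaped | p4:(1,2)->(1,1)
Step 4: p0:escaped | p1:escaped | p2:escaped | p3:escaped | p4:(1,1)->(1,0)->EXIT
Exit steps: [3, 3, 2, 2, 4]
First to escape: p2 at step 2

Answer: 2 2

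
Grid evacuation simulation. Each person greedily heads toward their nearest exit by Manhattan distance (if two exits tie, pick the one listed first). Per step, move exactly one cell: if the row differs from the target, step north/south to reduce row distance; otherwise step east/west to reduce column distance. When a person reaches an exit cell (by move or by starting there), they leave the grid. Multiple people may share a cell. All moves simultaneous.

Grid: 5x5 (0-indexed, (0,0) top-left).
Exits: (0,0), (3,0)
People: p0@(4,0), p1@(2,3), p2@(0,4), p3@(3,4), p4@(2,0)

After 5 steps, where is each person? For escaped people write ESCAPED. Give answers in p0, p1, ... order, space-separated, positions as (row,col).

Step 1: p0:(4,0)->(3,0)->EXIT | p1:(2,3)->(3,3) | p2:(0,4)->(0,3) | p3:(3,4)->(3,3) | p4:(2,0)->(3,0)->EXIT
Step 2: p0:escaped | p1:(3,3)->(3,2) | p2:(0,3)->(0,2) | p3:(3,3)->(3,2) | p4:escaped
Step 3: p0:escaped | p1:(3,2)->(3,1) | p2:(0,2)->(0,1) | p3:(3,2)->(3,1) | p4:escaped
Step 4: p0:escaped | p1:(3,1)->(3,0)->EXIT | p2:(0,1)->(0,0)->EXIT | p3:(3,1)->(3,0)->EXIT | p4:escaped

ESCAPED ESCAPED ESCAPED ESCAPED ESCAPED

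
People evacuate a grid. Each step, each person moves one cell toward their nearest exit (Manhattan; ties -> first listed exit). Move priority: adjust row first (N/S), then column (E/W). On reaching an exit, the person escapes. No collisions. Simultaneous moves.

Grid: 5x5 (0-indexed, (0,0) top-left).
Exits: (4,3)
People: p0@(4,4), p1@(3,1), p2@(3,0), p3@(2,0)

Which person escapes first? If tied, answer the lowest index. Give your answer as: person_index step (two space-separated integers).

Answer: 0 1

Derivation:
Step 1: p0:(4,4)->(4,3)->EXIT | p1:(3,1)->(4,1) | p2:(3,0)->(4,0) | p3:(2,0)->(3,0)
Step 2: p0:escaped | p1:(4,1)->(4,2) | p2:(4,0)->(4,1) | p3:(3,0)->(4,0)
Step 3: p0:escaped | p1:(4,2)->(4,3)->EXIT | p2:(4,1)->(4,2) | p3:(4,0)->(4,1)
Step 4: p0:escaped | p1:escaped | p2:(4,2)->(4,3)->EXIT | p3:(4,1)->(4,2)
Step 5: p0:escaped | p1:escaped | p2:escaped | p3:(4,2)->(4,3)->EXIT
Exit steps: [1, 3, 4, 5]
First to escape: p0 at step 1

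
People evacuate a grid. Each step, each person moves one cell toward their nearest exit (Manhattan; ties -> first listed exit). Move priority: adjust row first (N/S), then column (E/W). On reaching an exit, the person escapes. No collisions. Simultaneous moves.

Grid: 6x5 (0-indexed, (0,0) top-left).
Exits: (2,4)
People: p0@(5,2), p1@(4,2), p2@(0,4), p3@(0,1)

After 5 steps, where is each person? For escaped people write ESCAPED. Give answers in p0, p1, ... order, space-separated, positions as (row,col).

Step 1: p0:(5,2)->(4,2) | p1:(4,2)->(3,2) | p2:(0,4)->(1,4) | p3:(0,1)->(1,1)
Step 2: p0:(4,2)->(3,2) | p1:(3,2)->(2,2) | p2:(1,4)->(2,4)->EXIT | p3:(1,1)->(2,1)
Step 3: p0:(3,2)->(2,2) | p1:(2,2)->(2,3) | p2:escaped | p3:(2,1)->(2,2)
Step 4: p0:(2,2)->(2,3) | p1:(2,3)->(2,4)->EXIT | p2:escaped | p3:(2,2)->(2,3)
Step 5: p0:(2,3)->(2,4)->EXIT | p1:escaped | p2:escaped | p3:(2,3)->(2,4)->EXIT

ESCAPED ESCAPED ESCAPED ESCAPED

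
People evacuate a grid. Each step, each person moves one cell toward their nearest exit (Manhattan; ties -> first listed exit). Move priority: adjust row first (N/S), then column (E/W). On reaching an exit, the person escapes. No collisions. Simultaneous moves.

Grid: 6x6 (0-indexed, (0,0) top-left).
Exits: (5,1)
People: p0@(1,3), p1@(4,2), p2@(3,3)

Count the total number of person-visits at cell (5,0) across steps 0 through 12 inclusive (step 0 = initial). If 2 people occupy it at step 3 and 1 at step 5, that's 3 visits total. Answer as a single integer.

Answer: 0

Derivation:
Step 0: p0@(1,3) p1@(4,2) p2@(3,3) -> at (5,0): 0 [-], cum=0
Step 1: p0@(2,3) p1@(5,2) p2@(4,3) -> at (5,0): 0 [-], cum=0
Step 2: p0@(3,3) p1@ESC p2@(5,3) -> at (5,0): 0 [-], cum=0
Step 3: p0@(4,3) p1@ESC p2@(5,2) -> at (5,0): 0 [-], cum=0
Step 4: p0@(5,3) p1@ESC p2@ESC -> at (5,0): 0 [-], cum=0
Step 5: p0@(5,2) p1@ESC p2@ESC -> at (5,0): 0 [-], cum=0
Step 6: p0@ESC p1@ESC p2@ESC -> at (5,0): 0 [-], cum=0
Total visits = 0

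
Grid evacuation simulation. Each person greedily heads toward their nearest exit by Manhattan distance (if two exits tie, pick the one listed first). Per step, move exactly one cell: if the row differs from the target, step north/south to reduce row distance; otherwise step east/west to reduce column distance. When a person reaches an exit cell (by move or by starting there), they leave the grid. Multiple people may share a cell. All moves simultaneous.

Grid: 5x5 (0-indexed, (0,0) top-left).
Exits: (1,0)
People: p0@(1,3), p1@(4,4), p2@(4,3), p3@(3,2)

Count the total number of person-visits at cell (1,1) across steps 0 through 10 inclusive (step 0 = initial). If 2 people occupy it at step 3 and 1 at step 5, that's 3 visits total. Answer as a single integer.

Answer: 4

Derivation:
Step 0: p0@(1,3) p1@(4,4) p2@(4,3) p3@(3,2) -> at (1,1): 0 [-], cum=0
Step 1: p0@(1,2) p1@(3,4) p2@(3,3) p3@(2,2) -> at (1,1): 0 [-], cum=0
Step 2: p0@(1,1) p1@(2,4) p2@(2,3) p3@(1,2) -> at (1,1): 1 [p0], cum=1
Step 3: p0@ESC p1@(1,4) p2@(1,3) p3@(1,1) -> at (1,1): 1 [p3], cum=2
Step 4: p0@ESC p1@(1,3) p2@(1,2) p3@ESC -> at (1,1): 0 [-], cum=2
Step 5: p0@ESC p1@(1,2) p2@(1,1) p3@ESC -> at (1,1): 1 [p2], cum=3
Step 6: p0@ESC p1@(1,1) p2@ESC p3@ESC -> at (1,1): 1 [p1], cum=4
Step 7: p0@ESC p1@ESC p2@ESC p3@ESC -> at (1,1): 0 [-], cum=4
Total visits = 4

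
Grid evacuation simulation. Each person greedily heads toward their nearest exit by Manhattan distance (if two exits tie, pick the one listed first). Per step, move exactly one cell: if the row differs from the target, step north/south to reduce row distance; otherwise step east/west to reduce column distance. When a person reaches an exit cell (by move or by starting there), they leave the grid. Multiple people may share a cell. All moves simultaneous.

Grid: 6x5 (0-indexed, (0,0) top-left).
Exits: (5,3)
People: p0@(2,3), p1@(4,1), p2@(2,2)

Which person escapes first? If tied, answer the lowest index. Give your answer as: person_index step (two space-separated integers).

Step 1: p0:(2,3)->(3,3) | p1:(4,1)->(5,1) | p2:(2,2)->(3,2)
Step 2: p0:(3,3)->(4,3) | p1:(5,1)->(5,2) | p2:(3,2)->(4,2)
Step 3: p0:(4,3)->(5,3)->EXIT | p1:(5,2)->(5,3)->EXIT | p2:(4,2)->(5,2)
Step 4: p0:escaped | p1:escaped | p2:(5,2)->(5,3)->EXIT
Exit steps: [3, 3, 4]
First to escape: p0 at step 3

Answer: 0 3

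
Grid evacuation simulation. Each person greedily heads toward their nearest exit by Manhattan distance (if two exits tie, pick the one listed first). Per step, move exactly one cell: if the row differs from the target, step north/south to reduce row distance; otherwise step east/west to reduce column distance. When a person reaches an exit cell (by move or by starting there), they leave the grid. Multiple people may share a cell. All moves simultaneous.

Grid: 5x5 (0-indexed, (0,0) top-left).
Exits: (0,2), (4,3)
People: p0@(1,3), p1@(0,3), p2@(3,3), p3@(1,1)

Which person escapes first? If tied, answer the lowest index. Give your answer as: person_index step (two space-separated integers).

Step 1: p0:(1,3)->(0,3) | p1:(0,3)->(0,2)->EXIT | p2:(3,3)->(4,3)->EXIT | p3:(1,1)->(0,1)
Step 2: p0:(0,3)->(0,2)->EXIT | p1:escaped | p2:escaped | p3:(0,1)->(0,2)->EXIT
Exit steps: [2, 1, 1, 2]
First to escape: p1 at step 1

Answer: 1 1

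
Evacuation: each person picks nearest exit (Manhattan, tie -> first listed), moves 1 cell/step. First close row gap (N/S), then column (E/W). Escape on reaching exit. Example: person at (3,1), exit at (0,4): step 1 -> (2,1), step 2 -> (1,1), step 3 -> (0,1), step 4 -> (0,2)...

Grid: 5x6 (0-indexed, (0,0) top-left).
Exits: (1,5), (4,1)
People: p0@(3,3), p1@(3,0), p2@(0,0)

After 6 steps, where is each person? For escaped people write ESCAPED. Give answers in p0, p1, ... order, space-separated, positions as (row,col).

Step 1: p0:(3,3)->(4,3) | p1:(3,0)->(4,0) | p2:(0,0)->(1,0)
Step 2: p0:(4,3)->(4,2) | p1:(4,0)->(4,1)->EXIT | p2:(1,0)->(2,0)
Step 3: p0:(4,2)->(4,1)->EXIT | p1:escaped | p2:(2,0)->(3,0)
Step 4: p0:escaped | p1:escaped | p2:(3,0)->(4,0)
Step 5: p0:escaped | p1:escaped | p2:(4,0)->(4,1)->EXIT

ESCAPED ESCAPED ESCAPED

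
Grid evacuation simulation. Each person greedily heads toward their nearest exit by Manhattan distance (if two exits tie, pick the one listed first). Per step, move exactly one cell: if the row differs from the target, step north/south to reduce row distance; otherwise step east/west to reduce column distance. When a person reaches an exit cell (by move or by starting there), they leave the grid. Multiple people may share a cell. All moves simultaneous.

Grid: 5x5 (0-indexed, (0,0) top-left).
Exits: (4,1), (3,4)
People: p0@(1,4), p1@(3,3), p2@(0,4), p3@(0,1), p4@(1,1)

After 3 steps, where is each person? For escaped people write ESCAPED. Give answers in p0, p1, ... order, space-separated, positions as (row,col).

Step 1: p0:(1,4)->(2,4) | p1:(3,3)->(3,4)->EXIT | p2:(0,4)->(1,4) | p3:(0,1)->(1,1) | p4:(1,1)->(2,1)
Step 2: p0:(2,4)->(3,4)->EXIT | p1:escaped | p2:(1,4)->(2,4) | p3:(1,1)->(2,1) | p4:(2,1)->(3,1)
Step 3: p0:escaped | p1:escaped | p2:(2,4)->(3,4)->EXIT | p3:(2,1)->(3,1) | p4:(3,1)->(4,1)->EXIT

ESCAPED ESCAPED ESCAPED (3,1) ESCAPED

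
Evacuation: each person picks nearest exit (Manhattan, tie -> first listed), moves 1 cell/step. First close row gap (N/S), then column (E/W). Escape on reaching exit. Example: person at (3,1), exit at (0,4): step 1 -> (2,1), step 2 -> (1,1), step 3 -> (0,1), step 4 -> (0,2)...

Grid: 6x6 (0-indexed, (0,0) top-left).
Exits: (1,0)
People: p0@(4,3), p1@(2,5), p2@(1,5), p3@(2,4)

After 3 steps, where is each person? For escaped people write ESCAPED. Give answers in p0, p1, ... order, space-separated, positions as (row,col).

Step 1: p0:(4,3)->(3,3) | p1:(2,5)->(1,5) | p2:(1,5)->(1,4) | p3:(2,4)->(1,4)
Step 2: p0:(3,3)->(2,3) | p1:(1,5)->(1,4) | p2:(1,4)->(1,3) | p3:(1,4)->(1,3)
Step 3: p0:(2,3)->(1,3) | p1:(1,4)->(1,3) | p2:(1,3)->(1,2) | p3:(1,3)->(1,2)

(1,3) (1,3) (1,2) (1,2)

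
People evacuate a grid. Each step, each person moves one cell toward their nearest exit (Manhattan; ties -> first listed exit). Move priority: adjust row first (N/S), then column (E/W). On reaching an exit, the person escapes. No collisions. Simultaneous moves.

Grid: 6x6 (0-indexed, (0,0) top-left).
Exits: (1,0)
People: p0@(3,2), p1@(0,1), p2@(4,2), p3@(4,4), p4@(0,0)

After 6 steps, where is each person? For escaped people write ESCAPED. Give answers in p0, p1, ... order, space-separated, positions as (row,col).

Step 1: p0:(3,2)->(2,2) | p1:(0,1)->(1,1) | p2:(4,2)->(3,2) | p3:(4,4)->(3,4) | p4:(0,0)->(1,0)->EXIT
Step 2: p0:(2,2)->(1,2) | p1:(1,1)->(1,0)->EXIT | p2:(3,2)->(2,2) | p3:(3,4)->(2,4) | p4:escaped
Step 3: p0:(1,2)->(1,1) | p1:escaped | p2:(2,2)->(1,2) | p3:(2,4)->(1,4) | p4:escaped
Step 4: p0:(1,1)->(1,0)->EXIT | p1:escaped | p2:(1,2)->(1,1) | p3:(1,4)->(1,3) | p4:escaped
Step 5: p0:escaped | p1:escaped | p2:(1,1)->(1,0)->EXIT | p3:(1,3)->(1,2) | p4:escaped
Step 6: p0:escaped | p1:escaped | p2:escaped | p3:(1,2)->(1,1) | p4:escaped

ESCAPED ESCAPED ESCAPED (1,1) ESCAPED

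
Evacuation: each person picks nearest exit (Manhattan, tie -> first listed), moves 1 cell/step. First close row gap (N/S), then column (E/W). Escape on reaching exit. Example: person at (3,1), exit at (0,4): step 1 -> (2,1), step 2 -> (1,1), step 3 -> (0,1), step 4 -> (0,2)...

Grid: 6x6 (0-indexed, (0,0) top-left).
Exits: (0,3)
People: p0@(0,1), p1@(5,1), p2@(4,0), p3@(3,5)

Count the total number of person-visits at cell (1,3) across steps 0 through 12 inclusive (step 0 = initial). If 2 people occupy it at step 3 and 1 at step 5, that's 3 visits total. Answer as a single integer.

Answer: 0

Derivation:
Step 0: p0@(0,1) p1@(5,1) p2@(4,0) p3@(3,5) -> at (1,3): 0 [-], cum=0
Step 1: p0@(0,2) p1@(4,1) p2@(3,0) p3@(2,5) -> at (1,3): 0 [-], cum=0
Step 2: p0@ESC p1@(3,1) p2@(2,0) p3@(1,5) -> at (1,3): 0 [-], cum=0
Step 3: p0@ESC p1@(2,1) p2@(1,0) p3@(0,5) -> at (1,3): 0 [-], cum=0
Step 4: p0@ESC p1@(1,1) p2@(0,0) p3@(0,4) -> at (1,3): 0 [-], cum=0
Step 5: p0@ESC p1@(0,1) p2@(0,1) p3@ESC -> at (1,3): 0 [-], cum=0
Step 6: p0@ESC p1@(0,2) p2@(0,2) p3@ESC -> at (1,3): 0 [-], cum=0
Step 7: p0@ESC p1@ESC p2@ESC p3@ESC -> at (1,3): 0 [-], cum=0
Total visits = 0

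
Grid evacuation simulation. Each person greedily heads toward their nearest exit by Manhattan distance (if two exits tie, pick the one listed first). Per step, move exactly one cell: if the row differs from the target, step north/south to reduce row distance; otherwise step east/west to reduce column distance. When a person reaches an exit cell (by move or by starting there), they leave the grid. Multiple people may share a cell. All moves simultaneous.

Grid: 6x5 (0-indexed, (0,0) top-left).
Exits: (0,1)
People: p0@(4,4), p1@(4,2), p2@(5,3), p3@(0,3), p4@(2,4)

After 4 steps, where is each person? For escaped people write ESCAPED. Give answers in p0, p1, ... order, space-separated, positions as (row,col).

Step 1: p0:(4,4)->(3,4) | p1:(4,2)->(3,2) | p2:(5,3)->(4,3) | p3:(0,3)->(0,2) | p4:(2,4)->(1,4)
Step 2: p0:(3,4)->(2,4) | p1:(3,2)->(2,2) | p2:(4,3)->(3,3) | p3:(0,2)->(0,1)->EXIT | p4:(1,4)->(0,4)
Step 3: p0:(2,4)->(1,4) | p1:(2,2)->(1,2) | p2:(3,3)->(2,3) | p3:escaped | p4:(0,4)->(0,3)
Step 4: p0:(1,4)->(0,4) | p1:(1,2)->(0,2) | p2:(2,3)->(1,3) | p3:escaped | p4:(0,3)->(0,2)

(0,4) (0,2) (1,3) ESCAPED (0,2)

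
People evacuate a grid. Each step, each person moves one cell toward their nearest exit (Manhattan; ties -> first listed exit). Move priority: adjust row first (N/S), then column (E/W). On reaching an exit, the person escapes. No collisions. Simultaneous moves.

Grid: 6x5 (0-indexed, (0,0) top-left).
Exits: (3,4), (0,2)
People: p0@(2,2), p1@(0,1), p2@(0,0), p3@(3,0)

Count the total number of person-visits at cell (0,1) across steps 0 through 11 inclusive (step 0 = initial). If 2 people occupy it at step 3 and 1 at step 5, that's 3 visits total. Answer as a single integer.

Answer: 2

Derivation:
Step 0: p0@(2,2) p1@(0,1) p2@(0,0) p3@(3,0) -> at (0,1): 1 [p1], cum=1
Step 1: p0@(1,2) p1@ESC p2@(0,1) p3@(3,1) -> at (0,1): 1 [p2], cum=2
Step 2: p0@ESC p1@ESC p2@ESC p3@(3,2) -> at (0,1): 0 [-], cum=2
Step 3: p0@ESC p1@ESC p2@ESC p3@(3,3) -> at (0,1): 0 [-], cum=2
Step 4: p0@ESC p1@ESC p2@ESC p3@ESC -> at (0,1): 0 [-], cum=2
Total visits = 2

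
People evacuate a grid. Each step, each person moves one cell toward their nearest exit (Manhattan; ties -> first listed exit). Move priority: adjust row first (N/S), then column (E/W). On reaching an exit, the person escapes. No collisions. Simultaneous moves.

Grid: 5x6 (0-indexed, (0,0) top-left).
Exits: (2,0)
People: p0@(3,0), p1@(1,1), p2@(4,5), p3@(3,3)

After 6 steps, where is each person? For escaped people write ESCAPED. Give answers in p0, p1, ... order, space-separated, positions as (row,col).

Step 1: p0:(3,0)->(2,0)->EXIT | p1:(1,1)->(2,1) | p2:(4,5)->(3,5) | p3:(3,3)->(2,3)
Step 2: p0:escaped | p1:(2,1)->(2,0)->EXIT | p2:(3,5)->(2,5) | p3:(2,3)->(2,2)
Step 3: p0:escaped | p1:escaped | p2:(2,5)->(2,4) | p3:(2,2)->(2,1)
Step 4: p0:escaped | p1:escaped | p2:(2,4)->(2,3) | p3:(2,1)->(2,0)->EXIT
Step 5: p0:escaped | p1:escaped | p2:(2,3)->(2,2) | p3:escaped
Step 6: p0:escaped | p1:escaped | p2:(2,2)->(2,1) | p3:escaped

ESCAPED ESCAPED (2,1) ESCAPED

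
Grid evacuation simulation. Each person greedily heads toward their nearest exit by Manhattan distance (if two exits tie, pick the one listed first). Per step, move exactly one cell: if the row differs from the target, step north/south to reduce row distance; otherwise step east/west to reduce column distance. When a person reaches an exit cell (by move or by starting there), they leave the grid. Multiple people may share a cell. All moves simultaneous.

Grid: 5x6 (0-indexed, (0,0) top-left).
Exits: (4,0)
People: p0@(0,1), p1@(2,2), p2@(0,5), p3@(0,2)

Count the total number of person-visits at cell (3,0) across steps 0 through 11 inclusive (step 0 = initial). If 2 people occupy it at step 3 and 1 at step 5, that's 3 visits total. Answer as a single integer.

Step 0: p0@(0,1) p1@(2,2) p2@(0,5) p3@(0,2) -> at (3,0): 0 [-], cum=0
Step 1: p0@(1,1) p1@(3,2) p2@(1,5) p3@(1,2) -> at (3,0): 0 [-], cum=0
Step 2: p0@(2,1) p1@(4,2) p2@(2,5) p3@(2,2) -> at (3,0): 0 [-], cum=0
Step 3: p0@(3,1) p1@(4,1) p2@(3,5) p3@(3,2) -> at (3,0): 0 [-], cum=0
Step 4: p0@(4,1) p1@ESC p2@(4,5) p3@(4,2) -> at (3,0): 0 [-], cum=0
Step 5: p0@ESC p1@ESC p2@(4,4) p3@(4,1) -> at (3,0): 0 [-], cum=0
Step 6: p0@ESC p1@ESC p2@(4,3) p3@ESC -> at (3,0): 0 [-], cum=0
Step 7: p0@ESC p1@ESC p2@(4,2) p3@ESC -> at (3,0): 0 [-], cum=0
Step 8: p0@ESC p1@ESC p2@(4,1) p3@ESC -> at (3,0): 0 [-], cum=0
Step 9: p0@ESC p1@ESC p2@ESC p3@ESC -> at (3,0): 0 [-], cum=0
Total visits = 0

Answer: 0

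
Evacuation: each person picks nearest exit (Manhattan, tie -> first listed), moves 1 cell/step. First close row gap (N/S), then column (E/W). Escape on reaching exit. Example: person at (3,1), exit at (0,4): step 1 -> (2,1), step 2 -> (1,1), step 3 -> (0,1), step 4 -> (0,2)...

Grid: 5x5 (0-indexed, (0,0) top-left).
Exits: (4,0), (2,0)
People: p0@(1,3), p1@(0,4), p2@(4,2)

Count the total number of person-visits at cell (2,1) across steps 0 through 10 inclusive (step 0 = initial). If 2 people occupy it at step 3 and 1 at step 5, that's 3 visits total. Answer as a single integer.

Step 0: p0@(1,3) p1@(0,4) p2@(4,2) -> at (2,1): 0 [-], cum=0
Step 1: p0@(2,3) p1@(1,4) p2@(4,1) -> at (2,1): 0 [-], cum=0
Step 2: p0@(2,2) p1@(2,4) p2@ESC -> at (2,1): 0 [-], cum=0
Step 3: p0@(2,1) p1@(2,3) p2@ESC -> at (2,1): 1 [p0], cum=1
Step 4: p0@ESC p1@(2,2) p2@ESC -> at (2,1): 0 [-], cum=1
Step 5: p0@ESC p1@(2,1) p2@ESC -> at (2,1): 1 [p1], cum=2
Step 6: p0@ESC p1@ESC p2@ESC -> at (2,1): 0 [-], cum=2
Total visits = 2

Answer: 2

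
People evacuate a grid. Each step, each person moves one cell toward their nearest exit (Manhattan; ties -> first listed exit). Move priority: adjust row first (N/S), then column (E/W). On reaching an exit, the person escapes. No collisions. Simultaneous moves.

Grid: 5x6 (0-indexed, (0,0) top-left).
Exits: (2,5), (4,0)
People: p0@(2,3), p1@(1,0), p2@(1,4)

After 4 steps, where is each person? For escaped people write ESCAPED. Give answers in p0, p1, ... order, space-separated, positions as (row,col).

Step 1: p0:(2,3)->(2,4) | p1:(1,0)->(2,0) | p2:(1,4)->(2,4)
Step 2: p0:(2,4)->(2,5)->EXIT | p1:(2,0)->(3,0) | p2:(2,4)->(2,5)->EXIT
Step 3: p0:escaped | p1:(3,0)->(4,0)->EXIT | p2:escaped

ESCAPED ESCAPED ESCAPED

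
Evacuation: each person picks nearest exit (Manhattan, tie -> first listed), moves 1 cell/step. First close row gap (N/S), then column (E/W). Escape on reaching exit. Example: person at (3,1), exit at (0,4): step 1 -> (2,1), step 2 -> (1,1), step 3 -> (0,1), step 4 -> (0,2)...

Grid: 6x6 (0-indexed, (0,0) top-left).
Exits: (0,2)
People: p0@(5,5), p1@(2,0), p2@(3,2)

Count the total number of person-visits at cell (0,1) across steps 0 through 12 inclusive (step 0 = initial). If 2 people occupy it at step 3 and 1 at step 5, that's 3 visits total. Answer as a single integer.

Step 0: p0@(5,5) p1@(2,0) p2@(3,2) -> at (0,1): 0 [-], cum=0
Step 1: p0@(4,5) p1@(1,0) p2@(2,2) -> at (0,1): 0 [-], cum=0
Step 2: p0@(3,5) p1@(0,0) p2@(1,2) -> at (0,1): 0 [-], cum=0
Step 3: p0@(2,5) p1@(0,1) p2@ESC -> at (0,1): 1 [p1], cum=1
Step 4: p0@(1,5) p1@ESC p2@ESC -> at (0,1): 0 [-], cum=1
Step 5: p0@(0,5) p1@ESC p2@ESC -> at (0,1): 0 [-], cum=1
Step 6: p0@(0,4) p1@ESC p2@ESC -> at (0,1): 0 [-], cum=1
Step 7: p0@(0,3) p1@ESC p2@ESC -> at (0,1): 0 [-], cum=1
Step 8: p0@ESC p1@ESC p2@ESC -> at (0,1): 0 [-], cum=1
Total visits = 1

Answer: 1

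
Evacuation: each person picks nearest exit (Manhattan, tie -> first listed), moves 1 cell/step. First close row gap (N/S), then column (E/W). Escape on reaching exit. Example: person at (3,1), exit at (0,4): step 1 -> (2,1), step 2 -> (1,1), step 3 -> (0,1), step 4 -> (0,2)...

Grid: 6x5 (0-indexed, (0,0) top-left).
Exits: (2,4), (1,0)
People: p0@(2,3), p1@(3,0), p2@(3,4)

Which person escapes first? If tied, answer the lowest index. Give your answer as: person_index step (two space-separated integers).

Step 1: p0:(2,3)->(2,4)->EXIT | p1:(3,0)->(2,0) | p2:(3,4)->(2,4)->EXIT
Step 2: p0:escaped | p1:(2,0)->(1,0)->EXIT | p2:escaped
Exit steps: [1, 2, 1]
First to escape: p0 at step 1

Answer: 0 1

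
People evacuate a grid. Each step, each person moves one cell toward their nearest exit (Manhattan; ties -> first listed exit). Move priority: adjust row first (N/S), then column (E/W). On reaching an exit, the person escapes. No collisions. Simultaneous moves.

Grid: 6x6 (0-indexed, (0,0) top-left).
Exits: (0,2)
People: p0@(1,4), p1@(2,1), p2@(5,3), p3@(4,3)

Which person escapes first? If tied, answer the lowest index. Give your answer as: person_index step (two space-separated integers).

Step 1: p0:(1,4)->(0,4) | p1:(2,1)->(1,1) | p2:(5,3)->(4,3) | p3:(4,3)->(3,3)
Step 2: p0:(0,4)->(0,3) | p1:(1,1)->(0,1) | p2:(4,3)->(3,3) | p3:(3,3)->(2,3)
Step 3: p0:(0,3)->(0,2)->EXIT | p1:(0,1)->(0,2)->EXIT | p2:(3,3)->(2,3) | p3:(2,3)->(1,3)
Step 4: p0:escaped | p1:escaped | p2:(2,3)->(1,3) | p3:(1,3)->(0,3)
Step 5: p0:escaped | p1:escaped | p2:(1,3)->(0,3) | p3:(0,3)->(0,2)->EXIT
Step 6: p0:escaped | p1:escaped | p2:(0,3)->(0,2)->EXIT | p3:escaped
Exit steps: [3, 3, 6, 5]
First to escape: p0 at step 3

Answer: 0 3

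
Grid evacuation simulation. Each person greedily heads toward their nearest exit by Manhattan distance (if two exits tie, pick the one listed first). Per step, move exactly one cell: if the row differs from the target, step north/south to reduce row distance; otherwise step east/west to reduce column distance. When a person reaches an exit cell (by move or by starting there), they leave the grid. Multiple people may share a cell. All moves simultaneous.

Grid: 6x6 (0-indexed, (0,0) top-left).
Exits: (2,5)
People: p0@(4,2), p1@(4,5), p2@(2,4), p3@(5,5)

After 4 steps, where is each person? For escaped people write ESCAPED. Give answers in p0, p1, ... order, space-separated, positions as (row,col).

Step 1: p0:(4,2)->(3,2) | p1:(4,5)->(3,5) | p2:(2,4)->(2,5)->EXIT | p3:(5,5)->(4,5)
Step 2: p0:(3,2)->(2,2) | p1:(3,5)->(2,5)->EXIT | p2:escaped | p3:(4,5)->(3,5)
Step 3: p0:(2,2)->(2,3) | p1:escaped | p2:escaped | p3:(3,5)->(2,5)->EXIT
Step 4: p0:(2,3)->(2,4) | p1:escaped | p2:escaped | p3:escaped

(2,4) ESCAPED ESCAPED ESCAPED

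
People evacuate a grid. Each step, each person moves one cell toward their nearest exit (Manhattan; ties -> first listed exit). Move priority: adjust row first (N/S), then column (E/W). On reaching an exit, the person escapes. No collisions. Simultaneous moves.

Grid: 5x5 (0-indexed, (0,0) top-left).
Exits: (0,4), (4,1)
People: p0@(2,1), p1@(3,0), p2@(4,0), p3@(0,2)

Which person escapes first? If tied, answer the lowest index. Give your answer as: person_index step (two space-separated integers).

Answer: 2 1

Derivation:
Step 1: p0:(2,1)->(3,1) | p1:(3,0)->(4,0) | p2:(4,0)->(4,1)->EXIT | p3:(0,2)->(0,3)
Step 2: p0:(3,1)->(4,1)->EXIT | p1:(4,0)->(4,1)->EXIT | p2:escaped | p3:(0,3)->(0,4)->EXIT
Exit steps: [2, 2, 1, 2]
First to escape: p2 at step 1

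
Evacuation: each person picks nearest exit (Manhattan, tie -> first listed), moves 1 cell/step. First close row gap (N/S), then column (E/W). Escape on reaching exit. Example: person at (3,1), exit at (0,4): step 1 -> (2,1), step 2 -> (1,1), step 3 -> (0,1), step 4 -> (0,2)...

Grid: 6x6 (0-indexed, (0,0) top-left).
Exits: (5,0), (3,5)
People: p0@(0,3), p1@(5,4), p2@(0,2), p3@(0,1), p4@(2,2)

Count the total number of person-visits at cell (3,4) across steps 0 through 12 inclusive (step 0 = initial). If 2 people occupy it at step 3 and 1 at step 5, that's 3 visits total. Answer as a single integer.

Step 0: p0@(0,3) p1@(5,4) p2@(0,2) p3@(0,1) p4@(2,2) -> at (3,4): 0 [-], cum=0
Step 1: p0@(1,3) p1@(4,4) p2@(1,2) p3@(1,1) p4@(3,2) -> at (3,4): 0 [-], cum=0
Step 2: p0@(2,3) p1@(3,4) p2@(2,2) p3@(2,1) p4@(3,3) -> at (3,4): 1 [p1], cum=1
Step 3: p0@(3,3) p1@ESC p2@(3,2) p3@(3,1) p4@(3,4) -> at (3,4): 1 [p4], cum=2
Step 4: p0@(3,4) p1@ESC p2@(3,3) p3@(4,1) p4@ESC -> at (3,4): 1 [p0], cum=3
Step 5: p0@ESC p1@ESC p2@(3,4) p3@(5,1) p4@ESC -> at (3,4): 1 [p2], cum=4
Step 6: p0@ESC p1@ESC p2@ESC p3@ESC p4@ESC -> at (3,4): 0 [-], cum=4
Total visits = 4

Answer: 4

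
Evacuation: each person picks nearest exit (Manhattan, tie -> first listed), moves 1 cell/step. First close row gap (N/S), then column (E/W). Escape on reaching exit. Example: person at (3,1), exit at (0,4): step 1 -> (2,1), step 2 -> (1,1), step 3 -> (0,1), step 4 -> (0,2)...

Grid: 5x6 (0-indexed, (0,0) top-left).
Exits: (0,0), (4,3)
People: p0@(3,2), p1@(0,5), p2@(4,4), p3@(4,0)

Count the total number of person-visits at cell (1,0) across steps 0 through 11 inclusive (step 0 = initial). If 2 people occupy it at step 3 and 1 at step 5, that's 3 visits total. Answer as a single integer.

Step 0: p0@(3,2) p1@(0,5) p2@(4,4) p3@(4,0) -> at (1,0): 0 [-], cum=0
Step 1: p0@(4,2) p1@(0,4) p2@ESC p3@(4,1) -> at (1,0): 0 [-], cum=0
Step 2: p0@ESC p1@(0,3) p2@ESC p3@(4,2) -> at (1,0): 0 [-], cum=0
Step 3: p0@ESC p1@(0,2) p2@ESC p3@ESC -> at (1,0): 0 [-], cum=0
Step 4: p0@ESC p1@(0,1) p2@ESC p3@ESC -> at (1,0): 0 [-], cum=0
Step 5: p0@ESC p1@ESC p2@ESC p3@ESC -> at (1,0): 0 [-], cum=0
Total visits = 0

Answer: 0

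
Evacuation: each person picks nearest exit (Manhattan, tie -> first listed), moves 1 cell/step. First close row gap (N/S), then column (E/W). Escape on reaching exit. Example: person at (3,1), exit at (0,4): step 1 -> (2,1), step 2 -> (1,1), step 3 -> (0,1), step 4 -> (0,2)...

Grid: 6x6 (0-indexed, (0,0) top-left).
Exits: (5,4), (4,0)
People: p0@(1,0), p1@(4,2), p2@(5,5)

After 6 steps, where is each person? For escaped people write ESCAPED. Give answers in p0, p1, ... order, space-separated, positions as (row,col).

Step 1: p0:(1,0)->(2,0) | p1:(4,2)->(4,1) | p2:(5,5)->(5,4)->EXIT
Step 2: p0:(2,0)->(3,0) | p1:(4,1)->(4,0)->EXIT | p2:escaped
Step 3: p0:(3,0)->(4,0)->EXIT | p1:escaped | p2:escaped

ESCAPED ESCAPED ESCAPED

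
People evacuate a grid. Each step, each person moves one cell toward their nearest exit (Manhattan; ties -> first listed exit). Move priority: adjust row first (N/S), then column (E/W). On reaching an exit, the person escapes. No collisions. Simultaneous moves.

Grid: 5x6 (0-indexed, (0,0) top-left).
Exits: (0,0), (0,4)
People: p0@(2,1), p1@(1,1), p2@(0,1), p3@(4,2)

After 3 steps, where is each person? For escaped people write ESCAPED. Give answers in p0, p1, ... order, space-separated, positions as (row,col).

Step 1: p0:(2,1)->(1,1) | p1:(1,1)->(0,1) | p2:(0,1)->(0,0)->EXIT | p3:(4,2)->(3,2)
Step 2: p0:(1,1)->(0,1) | p1:(0,1)->(0,0)->EXIT | p2:escaped | p3:(3,2)->(2,2)
Step 3: p0:(0,1)->(0,0)->EXIT | p1:escaped | p2:escaped | p3:(2,2)->(1,2)

ESCAPED ESCAPED ESCAPED (1,2)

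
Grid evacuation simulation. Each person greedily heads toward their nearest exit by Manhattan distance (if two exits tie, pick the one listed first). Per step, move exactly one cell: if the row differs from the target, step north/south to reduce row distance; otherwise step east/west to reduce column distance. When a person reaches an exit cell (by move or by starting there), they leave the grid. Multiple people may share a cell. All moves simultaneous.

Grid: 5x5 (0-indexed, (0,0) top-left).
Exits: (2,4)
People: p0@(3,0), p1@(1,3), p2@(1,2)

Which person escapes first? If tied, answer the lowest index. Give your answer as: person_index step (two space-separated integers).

Step 1: p0:(3,0)->(2,0) | p1:(1,3)->(2,3) | p2:(1,2)->(2,2)
Step 2: p0:(2,0)->(2,1) | p1:(2,3)->(2,4)->EXIT | p2:(2,2)->(2,3)
Step 3: p0:(2,1)->(2,2) | p1:escaped | p2:(2,3)->(2,4)->EXIT
Step 4: p0:(2,2)->(2,3) | p1:escaped | p2:escaped
Step 5: p0:(2,3)->(2,4)->EXIT | p1:escaped | p2:escaped
Exit steps: [5, 2, 3]
First to escape: p1 at step 2

Answer: 1 2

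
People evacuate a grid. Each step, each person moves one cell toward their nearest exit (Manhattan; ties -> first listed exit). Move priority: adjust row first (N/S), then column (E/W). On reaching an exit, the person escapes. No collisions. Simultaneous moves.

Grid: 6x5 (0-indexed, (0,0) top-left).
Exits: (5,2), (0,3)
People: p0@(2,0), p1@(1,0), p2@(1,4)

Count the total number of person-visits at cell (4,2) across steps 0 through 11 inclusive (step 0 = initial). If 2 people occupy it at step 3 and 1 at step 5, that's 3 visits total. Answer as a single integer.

Step 0: p0@(2,0) p1@(1,0) p2@(1,4) -> at (4,2): 0 [-], cum=0
Step 1: p0@(3,0) p1@(0,0) p2@(0,4) -> at (4,2): 0 [-], cum=0
Step 2: p0@(4,0) p1@(0,1) p2@ESC -> at (4,2): 0 [-], cum=0
Step 3: p0@(5,0) p1@(0,2) p2@ESC -> at (4,2): 0 [-], cum=0
Step 4: p0@(5,1) p1@ESC p2@ESC -> at (4,2): 0 [-], cum=0
Step 5: p0@ESC p1@ESC p2@ESC -> at (4,2): 0 [-], cum=0
Total visits = 0

Answer: 0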